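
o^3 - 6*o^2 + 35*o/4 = o*(o - 7/2)*(o - 5/2)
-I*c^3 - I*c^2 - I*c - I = (c - I)*(c + I)*(-I*c - I)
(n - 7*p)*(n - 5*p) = n^2 - 12*n*p + 35*p^2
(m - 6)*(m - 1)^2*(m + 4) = m^4 - 4*m^3 - 19*m^2 + 46*m - 24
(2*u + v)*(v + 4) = 2*u*v + 8*u + v^2 + 4*v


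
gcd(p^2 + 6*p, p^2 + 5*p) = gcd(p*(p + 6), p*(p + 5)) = p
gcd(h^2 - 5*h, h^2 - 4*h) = h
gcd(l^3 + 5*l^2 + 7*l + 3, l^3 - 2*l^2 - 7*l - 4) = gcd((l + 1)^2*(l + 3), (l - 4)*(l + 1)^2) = l^2 + 2*l + 1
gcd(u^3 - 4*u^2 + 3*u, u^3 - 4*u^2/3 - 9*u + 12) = u - 3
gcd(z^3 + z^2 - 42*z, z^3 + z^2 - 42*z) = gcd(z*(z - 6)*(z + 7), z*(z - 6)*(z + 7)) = z^3 + z^2 - 42*z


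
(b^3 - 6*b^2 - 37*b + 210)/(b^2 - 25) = (b^2 - b - 42)/(b + 5)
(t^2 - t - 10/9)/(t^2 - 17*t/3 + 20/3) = (t + 2/3)/(t - 4)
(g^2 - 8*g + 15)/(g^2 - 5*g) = (g - 3)/g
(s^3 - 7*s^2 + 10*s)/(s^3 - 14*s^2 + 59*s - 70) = s/(s - 7)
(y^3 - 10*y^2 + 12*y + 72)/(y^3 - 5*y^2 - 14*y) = (y^2 - 12*y + 36)/(y*(y - 7))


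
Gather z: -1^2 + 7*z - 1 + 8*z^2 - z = 8*z^2 + 6*z - 2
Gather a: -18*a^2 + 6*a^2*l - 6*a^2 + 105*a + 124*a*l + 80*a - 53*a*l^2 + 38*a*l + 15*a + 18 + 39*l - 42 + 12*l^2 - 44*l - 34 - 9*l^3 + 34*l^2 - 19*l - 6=a^2*(6*l - 24) + a*(-53*l^2 + 162*l + 200) - 9*l^3 + 46*l^2 - 24*l - 64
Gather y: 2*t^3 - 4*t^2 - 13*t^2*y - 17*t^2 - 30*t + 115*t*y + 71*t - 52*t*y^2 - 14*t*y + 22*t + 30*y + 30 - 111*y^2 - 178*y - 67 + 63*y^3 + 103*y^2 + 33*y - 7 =2*t^3 - 21*t^2 + 63*t + 63*y^3 + y^2*(-52*t - 8) + y*(-13*t^2 + 101*t - 115) - 44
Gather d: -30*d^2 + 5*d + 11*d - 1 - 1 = -30*d^2 + 16*d - 2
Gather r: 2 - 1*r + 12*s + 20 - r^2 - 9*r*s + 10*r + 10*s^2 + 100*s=-r^2 + r*(9 - 9*s) + 10*s^2 + 112*s + 22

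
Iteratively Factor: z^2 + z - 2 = (z - 1)*(z + 2)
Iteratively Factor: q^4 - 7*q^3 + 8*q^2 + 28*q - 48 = (q - 4)*(q^3 - 3*q^2 - 4*q + 12) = (q - 4)*(q - 2)*(q^2 - q - 6) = (q - 4)*(q - 3)*(q - 2)*(q + 2)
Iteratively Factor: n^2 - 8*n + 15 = (n - 5)*(n - 3)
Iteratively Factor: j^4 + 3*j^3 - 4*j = (j)*(j^3 + 3*j^2 - 4) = j*(j + 2)*(j^2 + j - 2) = j*(j - 1)*(j + 2)*(j + 2)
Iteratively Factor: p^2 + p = (p)*(p + 1)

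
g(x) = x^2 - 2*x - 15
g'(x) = 2*x - 2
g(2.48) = -13.81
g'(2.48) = 2.96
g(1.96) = -15.08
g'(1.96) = 1.92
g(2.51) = -13.72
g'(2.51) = 3.02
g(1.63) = -15.60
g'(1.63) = 1.26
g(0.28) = -15.48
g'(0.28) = -1.44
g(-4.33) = 12.41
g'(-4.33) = -10.66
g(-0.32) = -14.26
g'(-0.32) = -2.64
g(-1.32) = -10.62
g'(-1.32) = -4.64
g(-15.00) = 240.00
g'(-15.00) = -32.00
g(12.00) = 105.00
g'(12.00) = 22.00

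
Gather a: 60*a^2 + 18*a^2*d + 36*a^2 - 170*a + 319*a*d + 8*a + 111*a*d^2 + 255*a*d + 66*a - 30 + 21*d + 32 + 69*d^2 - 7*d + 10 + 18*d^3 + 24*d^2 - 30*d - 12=a^2*(18*d + 96) + a*(111*d^2 + 574*d - 96) + 18*d^3 + 93*d^2 - 16*d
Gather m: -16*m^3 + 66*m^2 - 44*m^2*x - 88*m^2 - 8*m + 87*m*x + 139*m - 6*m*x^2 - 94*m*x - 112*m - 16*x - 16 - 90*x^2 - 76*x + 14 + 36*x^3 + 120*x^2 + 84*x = -16*m^3 + m^2*(-44*x - 22) + m*(-6*x^2 - 7*x + 19) + 36*x^3 + 30*x^2 - 8*x - 2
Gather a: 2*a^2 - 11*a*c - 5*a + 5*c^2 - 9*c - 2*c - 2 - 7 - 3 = 2*a^2 + a*(-11*c - 5) + 5*c^2 - 11*c - 12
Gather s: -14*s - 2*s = -16*s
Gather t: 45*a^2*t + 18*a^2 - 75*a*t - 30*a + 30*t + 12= 18*a^2 - 30*a + t*(45*a^2 - 75*a + 30) + 12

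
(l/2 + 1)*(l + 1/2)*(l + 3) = l^3/2 + 11*l^2/4 + 17*l/4 + 3/2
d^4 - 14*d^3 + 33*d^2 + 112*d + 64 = (d - 8)^2*(d + 1)^2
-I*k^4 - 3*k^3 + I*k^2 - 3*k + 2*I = (k - 2*I)*(k - I)^2*(-I*k + 1)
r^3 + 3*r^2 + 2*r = r*(r + 1)*(r + 2)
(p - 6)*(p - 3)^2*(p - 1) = p^4 - 13*p^3 + 57*p^2 - 99*p + 54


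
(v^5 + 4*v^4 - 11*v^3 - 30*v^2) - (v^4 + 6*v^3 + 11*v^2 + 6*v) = v^5 + 3*v^4 - 17*v^3 - 41*v^2 - 6*v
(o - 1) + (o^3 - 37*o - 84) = o^3 - 36*o - 85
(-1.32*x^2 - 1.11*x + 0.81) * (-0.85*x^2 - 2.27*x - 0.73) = 1.122*x^4 + 3.9399*x^3 + 2.7948*x^2 - 1.0284*x - 0.5913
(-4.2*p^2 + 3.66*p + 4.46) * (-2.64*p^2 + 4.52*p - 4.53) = 11.088*p^4 - 28.6464*p^3 + 23.7948*p^2 + 3.5794*p - 20.2038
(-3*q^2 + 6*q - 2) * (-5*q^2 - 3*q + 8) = 15*q^4 - 21*q^3 - 32*q^2 + 54*q - 16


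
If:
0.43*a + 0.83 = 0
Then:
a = -1.93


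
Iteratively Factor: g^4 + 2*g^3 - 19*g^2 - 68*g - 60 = (g + 2)*(g^3 - 19*g - 30) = (g - 5)*(g + 2)*(g^2 + 5*g + 6) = (g - 5)*(g + 2)^2*(g + 3)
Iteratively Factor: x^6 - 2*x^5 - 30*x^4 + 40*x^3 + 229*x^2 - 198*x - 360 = (x - 5)*(x^5 + 3*x^4 - 15*x^3 - 35*x^2 + 54*x + 72) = (x - 5)*(x + 4)*(x^4 - x^3 - 11*x^2 + 9*x + 18) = (x - 5)*(x + 1)*(x + 4)*(x^3 - 2*x^2 - 9*x + 18) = (x - 5)*(x - 3)*(x + 1)*(x + 4)*(x^2 + x - 6) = (x - 5)*(x - 3)*(x - 2)*(x + 1)*(x + 4)*(x + 3)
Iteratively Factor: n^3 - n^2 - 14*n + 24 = (n - 3)*(n^2 + 2*n - 8) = (n - 3)*(n - 2)*(n + 4)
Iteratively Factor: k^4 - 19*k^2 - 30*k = (k)*(k^3 - 19*k - 30) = k*(k + 3)*(k^2 - 3*k - 10) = k*(k + 2)*(k + 3)*(k - 5)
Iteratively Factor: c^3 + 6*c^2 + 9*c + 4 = (c + 1)*(c^2 + 5*c + 4) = (c + 1)^2*(c + 4)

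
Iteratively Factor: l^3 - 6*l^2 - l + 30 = (l - 5)*(l^2 - l - 6) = (l - 5)*(l - 3)*(l + 2)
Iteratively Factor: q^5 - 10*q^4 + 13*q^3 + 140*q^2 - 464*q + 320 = (q - 4)*(q^4 - 6*q^3 - 11*q^2 + 96*q - 80) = (q - 4)^2*(q^3 - 2*q^2 - 19*q + 20) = (q - 4)^2*(q + 4)*(q^2 - 6*q + 5) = (q - 4)^2*(q - 1)*(q + 4)*(q - 5)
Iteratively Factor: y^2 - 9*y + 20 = (y - 4)*(y - 5)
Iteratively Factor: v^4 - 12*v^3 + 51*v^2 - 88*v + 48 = (v - 1)*(v^3 - 11*v^2 + 40*v - 48) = (v - 4)*(v - 1)*(v^2 - 7*v + 12) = (v - 4)*(v - 3)*(v - 1)*(v - 4)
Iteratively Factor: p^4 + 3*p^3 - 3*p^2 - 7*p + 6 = (p + 3)*(p^3 - 3*p + 2) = (p - 1)*(p + 3)*(p^2 + p - 2) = (p - 1)^2*(p + 3)*(p + 2)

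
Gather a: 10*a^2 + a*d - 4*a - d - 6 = 10*a^2 + a*(d - 4) - d - 6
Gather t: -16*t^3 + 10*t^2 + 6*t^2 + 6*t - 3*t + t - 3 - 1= -16*t^3 + 16*t^2 + 4*t - 4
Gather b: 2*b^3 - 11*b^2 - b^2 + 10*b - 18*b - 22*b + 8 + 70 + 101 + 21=2*b^3 - 12*b^2 - 30*b + 200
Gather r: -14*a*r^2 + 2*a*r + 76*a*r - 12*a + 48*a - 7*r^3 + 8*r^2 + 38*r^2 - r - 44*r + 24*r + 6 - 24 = 36*a - 7*r^3 + r^2*(46 - 14*a) + r*(78*a - 21) - 18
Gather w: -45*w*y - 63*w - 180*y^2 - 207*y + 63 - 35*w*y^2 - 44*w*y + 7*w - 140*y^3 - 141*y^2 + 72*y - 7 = w*(-35*y^2 - 89*y - 56) - 140*y^3 - 321*y^2 - 135*y + 56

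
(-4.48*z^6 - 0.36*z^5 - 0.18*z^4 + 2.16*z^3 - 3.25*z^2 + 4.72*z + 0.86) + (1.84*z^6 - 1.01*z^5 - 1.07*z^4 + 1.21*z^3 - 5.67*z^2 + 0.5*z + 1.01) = -2.64*z^6 - 1.37*z^5 - 1.25*z^4 + 3.37*z^3 - 8.92*z^2 + 5.22*z + 1.87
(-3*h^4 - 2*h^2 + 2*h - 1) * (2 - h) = 3*h^5 - 6*h^4 + 2*h^3 - 6*h^2 + 5*h - 2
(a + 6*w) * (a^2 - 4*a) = a^3 + 6*a^2*w - 4*a^2 - 24*a*w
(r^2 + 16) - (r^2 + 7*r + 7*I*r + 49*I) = -7*r - 7*I*r + 16 - 49*I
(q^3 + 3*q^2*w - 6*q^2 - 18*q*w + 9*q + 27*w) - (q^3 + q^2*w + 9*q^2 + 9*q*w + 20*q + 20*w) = 2*q^2*w - 15*q^2 - 27*q*w - 11*q + 7*w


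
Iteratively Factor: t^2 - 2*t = (t)*(t - 2)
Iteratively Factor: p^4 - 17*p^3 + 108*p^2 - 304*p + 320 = (p - 4)*(p^3 - 13*p^2 + 56*p - 80) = (p - 5)*(p - 4)*(p^2 - 8*p + 16) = (p - 5)*(p - 4)^2*(p - 4)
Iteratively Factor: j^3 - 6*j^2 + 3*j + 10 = (j - 2)*(j^2 - 4*j - 5) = (j - 5)*(j - 2)*(j + 1)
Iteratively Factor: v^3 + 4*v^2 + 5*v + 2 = (v + 1)*(v^2 + 3*v + 2) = (v + 1)^2*(v + 2)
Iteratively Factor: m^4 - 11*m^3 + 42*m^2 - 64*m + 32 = (m - 4)*(m^3 - 7*m^2 + 14*m - 8) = (m - 4)^2*(m^2 - 3*m + 2) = (m - 4)^2*(m - 2)*(m - 1)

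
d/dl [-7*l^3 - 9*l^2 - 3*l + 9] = -21*l^2 - 18*l - 3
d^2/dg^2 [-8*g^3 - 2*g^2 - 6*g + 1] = -48*g - 4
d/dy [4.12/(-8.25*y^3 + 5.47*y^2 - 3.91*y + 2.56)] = (101.97*y^2 - 45.0728*y + 16.1092)/(8.25*y^3 - 5.47*y^2 + 3.91*y - 2.56)^2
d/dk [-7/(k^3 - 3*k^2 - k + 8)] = 7*(3*k^2 - 6*k - 1)/(k^3 - 3*k^2 - k + 8)^2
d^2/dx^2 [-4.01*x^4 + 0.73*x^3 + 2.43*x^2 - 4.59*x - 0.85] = -48.12*x^2 + 4.38*x + 4.86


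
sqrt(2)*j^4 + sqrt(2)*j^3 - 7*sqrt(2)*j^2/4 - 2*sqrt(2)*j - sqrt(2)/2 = (j + 1/2)*(j - sqrt(2))*(j + sqrt(2))*(sqrt(2)*j + sqrt(2)/2)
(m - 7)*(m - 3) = m^2 - 10*m + 21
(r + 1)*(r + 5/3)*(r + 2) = r^3 + 14*r^2/3 + 7*r + 10/3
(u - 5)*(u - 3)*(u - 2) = u^3 - 10*u^2 + 31*u - 30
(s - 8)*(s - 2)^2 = s^3 - 12*s^2 + 36*s - 32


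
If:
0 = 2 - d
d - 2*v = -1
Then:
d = 2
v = 3/2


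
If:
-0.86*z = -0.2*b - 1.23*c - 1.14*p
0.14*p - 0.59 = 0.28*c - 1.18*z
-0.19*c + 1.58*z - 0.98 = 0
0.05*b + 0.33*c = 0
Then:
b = -11.97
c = 1.81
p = 0.78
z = 0.84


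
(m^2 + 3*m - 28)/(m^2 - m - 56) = (m - 4)/(m - 8)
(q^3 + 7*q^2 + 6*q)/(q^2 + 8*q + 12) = q*(q + 1)/(q + 2)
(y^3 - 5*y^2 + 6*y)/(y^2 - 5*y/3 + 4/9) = 9*y*(y^2 - 5*y + 6)/(9*y^2 - 15*y + 4)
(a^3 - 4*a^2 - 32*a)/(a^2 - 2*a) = (a^2 - 4*a - 32)/(a - 2)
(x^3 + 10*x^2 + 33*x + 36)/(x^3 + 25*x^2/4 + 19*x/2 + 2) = 4*(x^2 + 6*x + 9)/(4*x^2 + 9*x + 2)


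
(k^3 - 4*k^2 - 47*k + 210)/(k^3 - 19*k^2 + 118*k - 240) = (k + 7)/(k - 8)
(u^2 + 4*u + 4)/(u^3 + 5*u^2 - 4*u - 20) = (u + 2)/(u^2 + 3*u - 10)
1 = 1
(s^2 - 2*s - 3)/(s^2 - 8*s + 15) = (s + 1)/(s - 5)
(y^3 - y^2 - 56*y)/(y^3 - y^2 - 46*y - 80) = y*(y + 7)/(y^2 + 7*y + 10)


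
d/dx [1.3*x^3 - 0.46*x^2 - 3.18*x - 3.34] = 3.9*x^2 - 0.92*x - 3.18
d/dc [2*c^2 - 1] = 4*c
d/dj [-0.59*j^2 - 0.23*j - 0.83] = -1.18*j - 0.23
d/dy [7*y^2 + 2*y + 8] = 14*y + 2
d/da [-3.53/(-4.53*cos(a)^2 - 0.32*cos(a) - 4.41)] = (31.9818*cos(a) + 1.1296)*sin(a)/(4.53*cos(a)^2 + 0.32*cos(a) + 4.41)^2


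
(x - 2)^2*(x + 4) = x^3 - 12*x + 16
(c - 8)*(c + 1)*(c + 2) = c^3 - 5*c^2 - 22*c - 16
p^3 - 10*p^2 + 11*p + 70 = (p - 7)*(p - 5)*(p + 2)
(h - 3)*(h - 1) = h^2 - 4*h + 3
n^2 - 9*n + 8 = (n - 8)*(n - 1)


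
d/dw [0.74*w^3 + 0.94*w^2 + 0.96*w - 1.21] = 2.22*w^2 + 1.88*w + 0.96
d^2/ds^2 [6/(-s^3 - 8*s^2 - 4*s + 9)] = 12*((3*s + 8)*(s^3 + 8*s^2 + 4*s - 9) - (3*s^2 + 16*s + 4)^2)/(s^3 + 8*s^2 + 4*s - 9)^3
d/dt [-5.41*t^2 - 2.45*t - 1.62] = -10.82*t - 2.45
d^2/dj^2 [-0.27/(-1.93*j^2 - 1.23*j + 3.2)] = (-2.011446*j^2 - 1.281906*j + 0.27*(3.86*j + 1.23)*(7.72*j + 2.46) + 3.33504)/(1.93*j^2 + 1.23*j - 3.2)^3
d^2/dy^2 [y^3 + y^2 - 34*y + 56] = 6*y + 2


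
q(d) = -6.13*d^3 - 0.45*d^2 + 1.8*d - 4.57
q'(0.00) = 1.80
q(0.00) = -4.57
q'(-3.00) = -161.01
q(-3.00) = 151.49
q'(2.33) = -100.13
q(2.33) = -80.36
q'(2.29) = -96.70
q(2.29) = -76.42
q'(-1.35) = -30.50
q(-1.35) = 7.26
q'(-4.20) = -318.82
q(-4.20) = 434.09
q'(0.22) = 0.71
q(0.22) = -4.26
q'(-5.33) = -515.84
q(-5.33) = 901.25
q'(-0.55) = -3.27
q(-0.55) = -4.68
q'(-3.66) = -241.25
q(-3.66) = 283.35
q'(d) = -18.39*d^2 - 0.9*d + 1.8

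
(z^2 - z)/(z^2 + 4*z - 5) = z/(z + 5)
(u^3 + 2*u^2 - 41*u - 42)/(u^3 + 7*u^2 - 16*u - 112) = (u^2 - 5*u - 6)/(u^2 - 16)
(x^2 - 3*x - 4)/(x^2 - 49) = (x^2 - 3*x - 4)/(x^2 - 49)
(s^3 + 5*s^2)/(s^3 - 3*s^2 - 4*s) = s*(s + 5)/(s^2 - 3*s - 4)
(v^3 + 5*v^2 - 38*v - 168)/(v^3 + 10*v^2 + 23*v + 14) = (v^2 - 2*v - 24)/(v^2 + 3*v + 2)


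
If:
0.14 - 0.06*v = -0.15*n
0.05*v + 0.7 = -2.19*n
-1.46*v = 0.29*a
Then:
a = -7.31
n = -0.35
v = 1.45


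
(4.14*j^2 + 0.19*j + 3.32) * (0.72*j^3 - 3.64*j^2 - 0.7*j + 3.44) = 2.9808*j^5 - 14.9328*j^4 - 1.1992*j^3 + 2.0238*j^2 - 1.6704*j + 11.4208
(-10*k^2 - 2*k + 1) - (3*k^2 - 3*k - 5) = -13*k^2 + k + 6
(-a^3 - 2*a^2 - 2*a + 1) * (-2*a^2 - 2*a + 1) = 2*a^5 + 6*a^4 + 7*a^3 - 4*a + 1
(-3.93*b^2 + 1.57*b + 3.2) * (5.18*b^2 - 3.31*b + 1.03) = -20.3574*b^4 + 21.1409*b^3 + 7.3314*b^2 - 8.9749*b + 3.296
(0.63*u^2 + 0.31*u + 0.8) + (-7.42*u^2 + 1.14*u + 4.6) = -6.79*u^2 + 1.45*u + 5.4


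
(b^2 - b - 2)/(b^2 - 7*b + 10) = (b + 1)/(b - 5)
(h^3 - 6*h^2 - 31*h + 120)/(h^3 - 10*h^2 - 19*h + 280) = (h - 3)/(h - 7)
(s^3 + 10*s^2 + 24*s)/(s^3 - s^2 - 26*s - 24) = s*(s + 6)/(s^2 - 5*s - 6)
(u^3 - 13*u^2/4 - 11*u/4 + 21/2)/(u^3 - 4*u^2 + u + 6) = (u + 7/4)/(u + 1)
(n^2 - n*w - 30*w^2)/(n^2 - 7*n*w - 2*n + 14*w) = (n^2 - n*w - 30*w^2)/(n^2 - 7*n*w - 2*n + 14*w)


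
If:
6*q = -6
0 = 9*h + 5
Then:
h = -5/9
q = -1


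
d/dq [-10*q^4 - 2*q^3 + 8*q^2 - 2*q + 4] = -40*q^3 - 6*q^2 + 16*q - 2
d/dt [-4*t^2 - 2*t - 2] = -8*t - 2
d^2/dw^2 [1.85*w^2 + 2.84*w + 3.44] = 3.70000000000000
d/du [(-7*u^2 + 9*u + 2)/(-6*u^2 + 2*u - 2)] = (20*u^2 + 26*u - 11)/(2*(9*u^4 - 6*u^3 + 7*u^2 - 2*u + 1))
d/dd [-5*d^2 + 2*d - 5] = 2 - 10*d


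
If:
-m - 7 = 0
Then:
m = -7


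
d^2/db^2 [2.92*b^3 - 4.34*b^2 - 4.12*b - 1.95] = 17.52*b - 8.68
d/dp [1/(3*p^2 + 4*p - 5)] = 2*(-3*p - 2)/(3*p^2 + 4*p - 5)^2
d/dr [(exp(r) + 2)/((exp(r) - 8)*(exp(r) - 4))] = (-exp(2*r) - 4*exp(r) + 56)*exp(r)/(exp(4*r) - 24*exp(3*r) + 208*exp(2*r) - 768*exp(r) + 1024)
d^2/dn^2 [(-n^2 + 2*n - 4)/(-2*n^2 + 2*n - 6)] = (-n^3 + 3*n^2 + 6*n - 5)/(n^6 - 3*n^5 + 12*n^4 - 19*n^3 + 36*n^2 - 27*n + 27)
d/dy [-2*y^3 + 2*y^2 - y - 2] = -6*y^2 + 4*y - 1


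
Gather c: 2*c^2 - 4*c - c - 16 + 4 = 2*c^2 - 5*c - 12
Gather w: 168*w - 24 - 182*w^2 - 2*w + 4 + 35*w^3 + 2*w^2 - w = 35*w^3 - 180*w^2 + 165*w - 20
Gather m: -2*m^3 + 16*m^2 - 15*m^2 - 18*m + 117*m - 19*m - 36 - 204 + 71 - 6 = -2*m^3 + m^2 + 80*m - 175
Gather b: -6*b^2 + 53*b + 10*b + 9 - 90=-6*b^2 + 63*b - 81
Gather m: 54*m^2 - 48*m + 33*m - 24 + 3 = 54*m^2 - 15*m - 21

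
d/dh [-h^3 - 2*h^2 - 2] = h*(-3*h - 4)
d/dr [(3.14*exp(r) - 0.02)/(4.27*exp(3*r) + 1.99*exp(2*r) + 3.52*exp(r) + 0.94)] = (-26.8156*exp(3*r) - 5.9924*exp(2*r) + 0.0795999999999992*exp(r) + 3.022)*exp(r)/(18.2329*exp(6*r) + 16.9946*exp(5*r) + 34.0209*exp(4*r) + 22.0372*exp(3*r) + 16.1316*exp(2*r) + 6.6176*exp(r) + 0.8836)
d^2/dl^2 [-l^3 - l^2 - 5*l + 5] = -6*l - 2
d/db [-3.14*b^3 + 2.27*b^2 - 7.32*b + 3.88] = -9.42*b^2 + 4.54*b - 7.32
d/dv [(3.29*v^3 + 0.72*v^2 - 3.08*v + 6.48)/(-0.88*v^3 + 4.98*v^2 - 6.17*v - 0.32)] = (17.0178*v^4 - 46.0194*v^3 + 24.8448*v^2 - 65.0016*v + 40.9672)/(0.7744*v^6 - 8.7648*v^5 + 35.6596*v^4 - 60.89*v^3 + 34.8817*v^2 + 3.9488*v + 0.1024)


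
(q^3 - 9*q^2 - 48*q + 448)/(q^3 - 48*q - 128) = (q^2 - q - 56)/(q^2 + 8*q + 16)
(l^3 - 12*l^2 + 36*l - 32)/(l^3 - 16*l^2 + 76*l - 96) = (l - 2)/(l - 6)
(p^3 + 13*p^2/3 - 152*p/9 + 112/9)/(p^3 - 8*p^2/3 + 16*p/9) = (p + 7)/p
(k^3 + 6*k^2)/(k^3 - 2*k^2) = (k + 6)/(k - 2)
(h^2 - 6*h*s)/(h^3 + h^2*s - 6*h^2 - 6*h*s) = (h - 6*s)/(h^2 + h*s - 6*h - 6*s)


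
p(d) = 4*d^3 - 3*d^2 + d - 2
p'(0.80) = 3.88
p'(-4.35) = 254.17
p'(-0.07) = 1.48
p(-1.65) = -29.79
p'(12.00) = 1657.00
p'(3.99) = 168.10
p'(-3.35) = 155.77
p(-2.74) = -109.55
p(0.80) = -1.07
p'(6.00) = 397.00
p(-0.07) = -2.09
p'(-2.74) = 107.53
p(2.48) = 43.04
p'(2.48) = 59.92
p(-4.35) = -392.37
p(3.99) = 208.31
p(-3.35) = -189.40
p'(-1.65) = 43.57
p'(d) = 12*d^2 - 6*d + 1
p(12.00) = 6490.00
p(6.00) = 760.00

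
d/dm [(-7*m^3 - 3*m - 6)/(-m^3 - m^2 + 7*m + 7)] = (7*m^4 - 104*m^3 - 168*m^2 - 12*m + 21)/(m^6 + 2*m^5 - 13*m^4 - 28*m^3 + 35*m^2 + 98*m + 49)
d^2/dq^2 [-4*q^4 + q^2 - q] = 2 - 48*q^2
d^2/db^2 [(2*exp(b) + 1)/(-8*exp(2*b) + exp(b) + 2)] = (-128*exp(4*b) - 272*exp(3*b) - 168*exp(2*b) - 61*exp(b) - 6)*exp(b)/(512*exp(6*b) - 192*exp(5*b) - 360*exp(4*b) + 95*exp(3*b) + 90*exp(2*b) - 12*exp(b) - 8)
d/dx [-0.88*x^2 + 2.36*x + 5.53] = 2.36 - 1.76*x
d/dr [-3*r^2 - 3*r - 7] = -6*r - 3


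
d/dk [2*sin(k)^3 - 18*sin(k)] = 6*(sin(k)^2 - 3)*cos(k)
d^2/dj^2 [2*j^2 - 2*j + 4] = 4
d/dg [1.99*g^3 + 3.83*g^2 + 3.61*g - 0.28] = 5.97*g^2 + 7.66*g + 3.61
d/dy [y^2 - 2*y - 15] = 2*y - 2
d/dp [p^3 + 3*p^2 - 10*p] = 3*p^2 + 6*p - 10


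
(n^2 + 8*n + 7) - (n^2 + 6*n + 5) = 2*n + 2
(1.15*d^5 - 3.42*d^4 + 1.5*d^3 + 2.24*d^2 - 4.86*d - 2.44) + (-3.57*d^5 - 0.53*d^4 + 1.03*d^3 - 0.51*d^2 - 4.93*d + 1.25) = -2.42*d^5 - 3.95*d^4 + 2.53*d^3 + 1.73*d^2 - 9.79*d - 1.19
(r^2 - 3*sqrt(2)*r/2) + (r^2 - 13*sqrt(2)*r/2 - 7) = 2*r^2 - 8*sqrt(2)*r - 7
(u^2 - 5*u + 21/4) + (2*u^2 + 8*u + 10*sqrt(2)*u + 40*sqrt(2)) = 3*u^2 + 3*u + 10*sqrt(2)*u + 21/4 + 40*sqrt(2)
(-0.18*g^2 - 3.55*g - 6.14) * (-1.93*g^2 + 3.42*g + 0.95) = 0.3474*g^4 + 6.2359*g^3 - 0.4618*g^2 - 24.3713*g - 5.833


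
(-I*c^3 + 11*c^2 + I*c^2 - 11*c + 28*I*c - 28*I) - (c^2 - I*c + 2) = -I*c^3 + 10*c^2 + I*c^2 - 11*c + 29*I*c - 2 - 28*I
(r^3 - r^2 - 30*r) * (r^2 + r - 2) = r^5 - 33*r^3 - 28*r^2 + 60*r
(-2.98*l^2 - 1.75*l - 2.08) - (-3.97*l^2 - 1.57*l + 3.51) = 0.99*l^2 - 0.18*l - 5.59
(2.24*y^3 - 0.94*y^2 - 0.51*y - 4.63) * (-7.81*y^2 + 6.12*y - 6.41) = -17.4944*y^5 + 21.0502*y^4 - 16.1281*y^3 + 39.0645*y^2 - 25.0665*y + 29.6783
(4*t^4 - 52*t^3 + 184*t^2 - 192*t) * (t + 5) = 4*t^5 - 32*t^4 - 76*t^3 + 728*t^2 - 960*t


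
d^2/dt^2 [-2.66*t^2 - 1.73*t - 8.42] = -5.32000000000000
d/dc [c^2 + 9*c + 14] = 2*c + 9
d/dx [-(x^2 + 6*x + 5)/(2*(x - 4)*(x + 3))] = (7*x^2 + 34*x + 67)/(2*(x^4 - 2*x^3 - 23*x^2 + 24*x + 144))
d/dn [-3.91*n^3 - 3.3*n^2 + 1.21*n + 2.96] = -11.73*n^2 - 6.6*n + 1.21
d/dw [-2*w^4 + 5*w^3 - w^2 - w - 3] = -8*w^3 + 15*w^2 - 2*w - 1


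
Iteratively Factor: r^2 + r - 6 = (r - 2)*(r + 3)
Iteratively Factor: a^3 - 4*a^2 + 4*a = (a)*(a^2 - 4*a + 4) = a*(a - 2)*(a - 2)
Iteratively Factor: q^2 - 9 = (q - 3)*(q + 3)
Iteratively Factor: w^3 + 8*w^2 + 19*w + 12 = (w + 4)*(w^2 + 4*w + 3) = (w + 3)*(w + 4)*(w + 1)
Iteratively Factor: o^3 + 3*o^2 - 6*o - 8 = (o + 4)*(o^2 - o - 2) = (o + 1)*(o + 4)*(o - 2)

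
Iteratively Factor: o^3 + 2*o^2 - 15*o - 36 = (o + 3)*(o^2 - o - 12) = (o - 4)*(o + 3)*(o + 3)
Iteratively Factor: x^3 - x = (x + 1)*(x^2 - x) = (x - 1)*(x + 1)*(x)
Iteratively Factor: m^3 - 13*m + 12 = (m + 4)*(m^2 - 4*m + 3) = (m - 3)*(m + 4)*(m - 1)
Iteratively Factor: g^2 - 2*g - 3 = (g + 1)*(g - 3)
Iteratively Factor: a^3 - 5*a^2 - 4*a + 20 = (a + 2)*(a^2 - 7*a + 10) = (a - 5)*(a + 2)*(a - 2)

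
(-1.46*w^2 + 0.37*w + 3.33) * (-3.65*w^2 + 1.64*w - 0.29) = 5.329*w^4 - 3.7449*w^3 - 11.1243*w^2 + 5.3539*w - 0.9657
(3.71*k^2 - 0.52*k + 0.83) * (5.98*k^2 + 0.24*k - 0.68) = 22.1858*k^4 - 2.2192*k^3 + 2.3158*k^2 + 0.5528*k - 0.5644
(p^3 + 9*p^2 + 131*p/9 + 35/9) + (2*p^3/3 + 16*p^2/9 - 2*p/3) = 5*p^3/3 + 97*p^2/9 + 125*p/9 + 35/9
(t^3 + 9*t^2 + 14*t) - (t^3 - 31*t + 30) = 9*t^2 + 45*t - 30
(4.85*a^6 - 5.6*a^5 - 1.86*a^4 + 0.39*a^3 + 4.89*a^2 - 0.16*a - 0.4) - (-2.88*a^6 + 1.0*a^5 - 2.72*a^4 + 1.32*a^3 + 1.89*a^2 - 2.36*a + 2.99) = 7.73*a^6 - 6.6*a^5 + 0.86*a^4 - 0.93*a^3 + 3.0*a^2 + 2.2*a - 3.39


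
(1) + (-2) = -1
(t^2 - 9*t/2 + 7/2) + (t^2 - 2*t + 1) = 2*t^2 - 13*t/2 + 9/2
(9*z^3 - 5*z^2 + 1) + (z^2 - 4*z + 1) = 9*z^3 - 4*z^2 - 4*z + 2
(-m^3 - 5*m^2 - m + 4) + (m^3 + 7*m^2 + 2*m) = 2*m^2 + m + 4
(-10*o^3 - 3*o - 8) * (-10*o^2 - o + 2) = 100*o^5 + 10*o^4 + 10*o^3 + 83*o^2 + 2*o - 16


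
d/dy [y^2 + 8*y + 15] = 2*y + 8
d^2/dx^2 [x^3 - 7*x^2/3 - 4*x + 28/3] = 6*x - 14/3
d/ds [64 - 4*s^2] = -8*s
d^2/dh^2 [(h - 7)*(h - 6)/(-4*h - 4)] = -28/(h^3 + 3*h^2 + 3*h + 1)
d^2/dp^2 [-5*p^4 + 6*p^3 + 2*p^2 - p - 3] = -60*p^2 + 36*p + 4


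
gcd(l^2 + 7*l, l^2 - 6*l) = l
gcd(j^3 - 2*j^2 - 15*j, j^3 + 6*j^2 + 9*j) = j^2 + 3*j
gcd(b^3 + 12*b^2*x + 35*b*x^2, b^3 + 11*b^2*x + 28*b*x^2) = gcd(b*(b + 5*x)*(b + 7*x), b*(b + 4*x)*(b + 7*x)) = b^2 + 7*b*x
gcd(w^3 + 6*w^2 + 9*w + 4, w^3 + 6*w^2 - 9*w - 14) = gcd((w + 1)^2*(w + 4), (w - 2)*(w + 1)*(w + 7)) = w + 1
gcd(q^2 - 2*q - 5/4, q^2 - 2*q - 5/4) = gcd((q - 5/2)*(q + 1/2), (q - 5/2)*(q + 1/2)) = q^2 - 2*q - 5/4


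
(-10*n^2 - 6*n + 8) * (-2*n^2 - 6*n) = 20*n^4 + 72*n^3 + 20*n^2 - 48*n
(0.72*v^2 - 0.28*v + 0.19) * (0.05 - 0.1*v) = -0.072*v^3 + 0.064*v^2 - 0.033*v + 0.0095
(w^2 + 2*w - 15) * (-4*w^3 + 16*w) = -4*w^5 - 8*w^4 + 76*w^3 + 32*w^2 - 240*w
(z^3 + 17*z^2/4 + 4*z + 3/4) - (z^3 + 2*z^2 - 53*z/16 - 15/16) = 9*z^2/4 + 117*z/16 + 27/16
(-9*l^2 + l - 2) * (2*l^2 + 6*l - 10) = -18*l^4 - 52*l^3 + 92*l^2 - 22*l + 20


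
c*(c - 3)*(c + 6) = c^3 + 3*c^2 - 18*c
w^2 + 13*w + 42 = (w + 6)*(w + 7)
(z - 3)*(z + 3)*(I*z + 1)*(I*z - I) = -z^4 + z^3 + I*z^3 + 9*z^2 - I*z^2 - 9*z - 9*I*z + 9*I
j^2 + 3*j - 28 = (j - 4)*(j + 7)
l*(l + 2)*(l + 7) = l^3 + 9*l^2 + 14*l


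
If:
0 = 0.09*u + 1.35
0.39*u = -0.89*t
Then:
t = 6.57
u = -15.00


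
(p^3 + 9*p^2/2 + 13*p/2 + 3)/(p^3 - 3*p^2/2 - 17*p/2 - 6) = (p + 2)/(p - 4)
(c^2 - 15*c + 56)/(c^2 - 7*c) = (c - 8)/c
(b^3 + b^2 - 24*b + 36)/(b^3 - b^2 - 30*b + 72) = (b - 2)/(b - 4)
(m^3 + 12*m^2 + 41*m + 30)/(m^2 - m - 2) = (m^2 + 11*m + 30)/(m - 2)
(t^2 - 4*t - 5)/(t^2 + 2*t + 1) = (t - 5)/(t + 1)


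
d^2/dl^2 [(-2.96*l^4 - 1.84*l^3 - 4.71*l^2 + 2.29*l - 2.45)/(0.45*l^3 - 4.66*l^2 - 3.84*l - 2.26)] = (-1.77635683940025e-15*l^8 - 5.6843418860808e-14*l^7 - 148.410622*l^6 - 352.161234*l^5 - 554.977991999999*l^4 - 135.438188*l^3 - 245.479032*l^2 - 479.089668*l - 108.509264)/(0.091125*l^9 - 2.83095*l^8 + 26.98326*l^7 - 54.252766*l^6 - 201.821832*l^5 - 329.943576*l^4 - 292.375908*l^3 - 171.379416*l^2 - 58.839552*l - 11.543176)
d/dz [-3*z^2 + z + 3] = 1 - 6*z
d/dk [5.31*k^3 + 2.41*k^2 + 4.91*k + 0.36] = 15.93*k^2 + 4.82*k + 4.91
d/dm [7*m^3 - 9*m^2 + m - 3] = 21*m^2 - 18*m + 1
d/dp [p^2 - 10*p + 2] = 2*p - 10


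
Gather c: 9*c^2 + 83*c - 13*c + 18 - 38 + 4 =9*c^2 + 70*c - 16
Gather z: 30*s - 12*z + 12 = 30*s - 12*z + 12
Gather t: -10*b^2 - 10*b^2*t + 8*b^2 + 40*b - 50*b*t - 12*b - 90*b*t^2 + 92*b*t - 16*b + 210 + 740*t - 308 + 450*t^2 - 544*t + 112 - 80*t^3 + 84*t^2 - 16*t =-2*b^2 + 12*b - 80*t^3 + t^2*(534 - 90*b) + t*(-10*b^2 + 42*b + 180) + 14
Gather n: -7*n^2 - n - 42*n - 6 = -7*n^2 - 43*n - 6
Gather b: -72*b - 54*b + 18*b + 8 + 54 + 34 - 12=84 - 108*b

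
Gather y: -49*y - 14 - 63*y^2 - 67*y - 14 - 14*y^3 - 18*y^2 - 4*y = -14*y^3 - 81*y^2 - 120*y - 28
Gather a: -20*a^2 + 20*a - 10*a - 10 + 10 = -20*a^2 + 10*a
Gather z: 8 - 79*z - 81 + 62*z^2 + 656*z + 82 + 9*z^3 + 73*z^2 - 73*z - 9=9*z^3 + 135*z^2 + 504*z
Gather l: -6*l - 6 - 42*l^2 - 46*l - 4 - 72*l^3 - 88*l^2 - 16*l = -72*l^3 - 130*l^2 - 68*l - 10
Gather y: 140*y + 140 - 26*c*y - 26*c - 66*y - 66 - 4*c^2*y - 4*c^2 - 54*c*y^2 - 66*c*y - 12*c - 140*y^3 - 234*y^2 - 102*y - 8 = -4*c^2 - 38*c - 140*y^3 + y^2*(-54*c - 234) + y*(-4*c^2 - 92*c - 28) + 66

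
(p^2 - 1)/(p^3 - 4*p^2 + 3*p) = (p + 1)/(p*(p - 3))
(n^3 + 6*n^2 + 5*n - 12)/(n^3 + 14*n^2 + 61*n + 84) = (n - 1)/(n + 7)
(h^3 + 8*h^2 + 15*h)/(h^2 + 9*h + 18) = h*(h + 5)/(h + 6)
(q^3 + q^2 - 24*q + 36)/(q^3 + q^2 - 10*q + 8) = (q^2 + 3*q - 18)/(q^2 + 3*q - 4)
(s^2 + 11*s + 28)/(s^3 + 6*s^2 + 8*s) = (s + 7)/(s*(s + 2))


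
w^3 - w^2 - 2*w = w*(w - 2)*(w + 1)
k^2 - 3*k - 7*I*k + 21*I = (k - 3)*(k - 7*I)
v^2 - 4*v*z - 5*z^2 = (v - 5*z)*(v + z)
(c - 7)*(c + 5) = c^2 - 2*c - 35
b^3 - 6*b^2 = b^2*(b - 6)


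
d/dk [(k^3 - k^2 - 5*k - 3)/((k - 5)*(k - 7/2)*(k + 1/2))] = 8*(-14*k^4 + 73*k^3 - 36*k^2 - 131*k - 8)/(16*k^6 - 256*k^5 + 1448*k^4 - 3112*k^3 + 569*k^2 + 3710*k + 1225)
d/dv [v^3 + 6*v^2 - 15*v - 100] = 3*v^2 + 12*v - 15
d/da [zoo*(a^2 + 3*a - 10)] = zoo*(a + 1)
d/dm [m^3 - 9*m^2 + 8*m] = 3*m^2 - 18*m + 8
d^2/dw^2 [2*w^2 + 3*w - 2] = 4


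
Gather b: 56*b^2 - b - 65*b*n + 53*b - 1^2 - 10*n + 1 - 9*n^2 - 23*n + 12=56*b^2 + b*(52 - 65*n) - 9*n^2 - 33*n + 12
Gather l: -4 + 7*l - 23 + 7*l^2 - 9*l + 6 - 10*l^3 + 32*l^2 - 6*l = -10*l^3 + 39*l^2 - 8*l - 21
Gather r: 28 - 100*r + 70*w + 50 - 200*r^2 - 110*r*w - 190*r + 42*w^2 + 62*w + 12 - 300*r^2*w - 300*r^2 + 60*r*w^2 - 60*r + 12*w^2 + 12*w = r^2*(-300*w - 500) + r*(60*w^2 - 110*w - 350) + 54*w^2 + 144*w + 90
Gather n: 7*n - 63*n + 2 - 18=-56*n - 16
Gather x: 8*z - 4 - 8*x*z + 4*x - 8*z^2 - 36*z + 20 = x*(4 - 8*z) - 8*z^2 - 28*z + 16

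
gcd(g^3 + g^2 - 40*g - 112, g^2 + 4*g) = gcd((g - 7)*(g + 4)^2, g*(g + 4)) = g + 4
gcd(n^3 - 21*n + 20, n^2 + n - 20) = n^2 + n - 20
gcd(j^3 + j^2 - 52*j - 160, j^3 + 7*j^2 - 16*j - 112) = j + 4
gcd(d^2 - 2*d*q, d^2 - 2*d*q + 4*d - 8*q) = -d + 2*q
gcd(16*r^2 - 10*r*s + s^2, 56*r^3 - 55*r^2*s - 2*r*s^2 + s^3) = 8*r - s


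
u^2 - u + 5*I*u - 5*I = (u - 1)*(u + 5*I)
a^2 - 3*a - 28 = (a - 7)*(a + 4)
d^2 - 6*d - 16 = (d - 8)*(d + 2)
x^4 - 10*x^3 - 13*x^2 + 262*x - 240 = (x - 8)*(x - 6)*(x - 1)*(x + 5)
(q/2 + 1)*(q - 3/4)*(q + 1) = q^3/2 + 9*q^2/8 - q/8 - 3/4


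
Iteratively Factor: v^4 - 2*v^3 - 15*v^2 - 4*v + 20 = (v + 2)*(v^3 - 4*v^2 - 7*v + 10) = (v + 2)^2*(v^2 - 6*v + 5) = (v - 5)*(v + 2)^2*(v - 1)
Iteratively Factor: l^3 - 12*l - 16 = (l - 4)*(l^2 + 4*l + 4) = (l - 4)*(l + 2)*(l + 2)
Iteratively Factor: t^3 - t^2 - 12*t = (t - 4)*(t^2 + 3*t) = t*(t - 4)*(t + 3)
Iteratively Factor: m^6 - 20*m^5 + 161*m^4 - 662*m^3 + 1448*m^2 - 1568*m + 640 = (m - 2)*(m^5 - 18*m^4 + 125*m^3 - 412*m^2 + 624*m - 320) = (m - 4)*(m - 2)*(m^4 - 14*m^3 + 69*m^2 - 136*m + 80) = (m - 5)*(m - 4)*(m - 2)*(m^3 - 9*m^2 + 24*m - 16) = (m - 5)*(m - 4)^2*(m - 2)*(m^2 - 5*m + 4) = (m - 5)*(m - 4)^2*(m - 2)*(m - 1)*(m - 4)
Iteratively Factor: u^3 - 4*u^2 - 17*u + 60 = (u - 5)*(u^2 + u - 12) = (u - 5)*(u - 3)*(u + 4)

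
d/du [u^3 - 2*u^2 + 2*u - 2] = 3*u^2 - 4*u + 2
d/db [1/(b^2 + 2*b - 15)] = 2*(-b - 1)/(b^2 + 2*b - 15)^2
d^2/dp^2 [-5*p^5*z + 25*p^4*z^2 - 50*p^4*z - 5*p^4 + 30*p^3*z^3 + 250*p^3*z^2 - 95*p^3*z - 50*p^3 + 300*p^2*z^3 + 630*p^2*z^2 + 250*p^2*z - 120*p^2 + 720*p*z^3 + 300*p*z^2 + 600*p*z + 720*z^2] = -100*p^3*z + 300*p^2*z^2 - 600*p^2*z - 60*p^2 + 180*p*z^3 + 1500*p*z^2 - 570*p*z - 300*p + 600*z^3 + 1260*z^2 + 500*z - 240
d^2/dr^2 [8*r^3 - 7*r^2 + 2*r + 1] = 48*r - 14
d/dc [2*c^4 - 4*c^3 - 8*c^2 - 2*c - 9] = 8*c^3 - 12*c^2 - 16*c - 2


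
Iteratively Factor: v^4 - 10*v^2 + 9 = (v + 1)*(v^3 - v^2 - 9*v + 9) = (v - 1)*(v + 1)*(v^2 - 9) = (v - 3)*(v - 1)*(v + 1)*(v + 3)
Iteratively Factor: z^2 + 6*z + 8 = (z + 4)*(z + 2)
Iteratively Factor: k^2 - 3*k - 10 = (k + 2)*(k - 5)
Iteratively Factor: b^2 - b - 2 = (b - 2)*(b + 1)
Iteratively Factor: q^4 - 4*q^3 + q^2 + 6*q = (q + 1)*(q^3 - 5*q^2 + 6*q) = (q - 3)*(q + 1)*(q^2 - 2*q) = q*(q - 3)*(q + 1)*(q - 2)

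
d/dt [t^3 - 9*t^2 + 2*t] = 3*t^2 - 18*t + 2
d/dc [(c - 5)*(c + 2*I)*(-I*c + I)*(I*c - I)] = 4*c^3 + c^2*(-21 + 6*I) + c*(22 - 28*I) - 5 + 22*I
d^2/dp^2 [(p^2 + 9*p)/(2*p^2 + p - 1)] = 4*(17*p^3 + 3*p^2 + 27*p + 5)/(8*p^6 + 12*p^5 - 6*p^4 - 11*p^3 + 3*p^2 + 3*p - 1)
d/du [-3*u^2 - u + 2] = -6*u - 1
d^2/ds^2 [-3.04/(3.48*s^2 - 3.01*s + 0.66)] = (73.631232*s^2 - 63.686784*s - 3.04*(6.96*s - 3.01)*(13.92*s - 6.02) + 13.964544)/(3.48*s^2 - 3.01*s + 0.66)^3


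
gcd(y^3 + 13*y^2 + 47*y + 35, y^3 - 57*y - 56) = y^2 + 8*y + 7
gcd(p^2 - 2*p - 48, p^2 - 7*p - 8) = p - 8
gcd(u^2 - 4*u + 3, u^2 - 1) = u - 1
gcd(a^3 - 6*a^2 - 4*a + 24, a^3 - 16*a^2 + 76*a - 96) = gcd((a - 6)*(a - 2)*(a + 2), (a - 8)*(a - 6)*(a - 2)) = a^2 - 8*a + 12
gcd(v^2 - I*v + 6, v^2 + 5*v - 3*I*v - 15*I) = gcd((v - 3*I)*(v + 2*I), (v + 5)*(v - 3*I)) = v - 3*I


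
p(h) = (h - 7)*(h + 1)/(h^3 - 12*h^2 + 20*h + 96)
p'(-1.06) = -0.14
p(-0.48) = -0.05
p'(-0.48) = -0.07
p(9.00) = 0.61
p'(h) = (h - 7)*(h + 1)*(-3*h^2 + 24*h - 20)/(h^3 - 12*h^2 + 20*h + 96)^2 + (h - 7)/(h^3 - 12*h^2 + 20*h + 96) + (h + 1)/(h^3 - 12*h^2 + 20*h + 96) = (-h^4 + 12*h^3 - 31*h^2 + 24*h - 436)/(h^6 - 24*h^5 + 184*h^4 - 288*h^3 - 1904*h^2 + 3840*h + 9216)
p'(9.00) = -0.50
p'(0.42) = -0.04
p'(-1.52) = -0.50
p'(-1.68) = -1.11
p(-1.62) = 0.19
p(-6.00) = -0.10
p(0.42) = -0.09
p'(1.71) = -0.04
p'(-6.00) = -0.01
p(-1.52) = 0.13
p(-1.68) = 0.25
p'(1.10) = -0.04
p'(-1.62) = -0.79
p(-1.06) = 0.01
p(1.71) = -0.14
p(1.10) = -0.12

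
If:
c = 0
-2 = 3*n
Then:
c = 0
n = -2/3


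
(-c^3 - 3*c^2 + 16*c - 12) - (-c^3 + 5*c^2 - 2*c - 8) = -8*c^2 + 18*c - 4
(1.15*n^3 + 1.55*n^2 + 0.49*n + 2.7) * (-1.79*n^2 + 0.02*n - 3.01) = -2.0585*n^5 - 2.7515*n^4 - 4.3076*n^3 - 9.4887*n^2 - 1.4209*n - 8.127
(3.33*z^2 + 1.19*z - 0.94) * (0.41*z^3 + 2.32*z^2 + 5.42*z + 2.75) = 1.3653*z^5 + 8.2135*z^4 + 20.424*z^3 + 13.4265*z^2 - 1.8223*z - 2.585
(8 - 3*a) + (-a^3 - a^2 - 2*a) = -a^3 - a^2 - 5*a + 8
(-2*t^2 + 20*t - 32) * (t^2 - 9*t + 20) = -2*t^4 + 38*t^3 - 252*t^2 + 688*t - 640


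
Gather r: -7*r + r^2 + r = r^2 - 6*r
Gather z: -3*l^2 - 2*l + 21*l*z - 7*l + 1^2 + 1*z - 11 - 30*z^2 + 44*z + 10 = -3*l^2 - 9*l - 30*z^2 + z*(21*l + 45)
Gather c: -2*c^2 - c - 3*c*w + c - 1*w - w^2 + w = -2*c^2 - 3*c*w - w^2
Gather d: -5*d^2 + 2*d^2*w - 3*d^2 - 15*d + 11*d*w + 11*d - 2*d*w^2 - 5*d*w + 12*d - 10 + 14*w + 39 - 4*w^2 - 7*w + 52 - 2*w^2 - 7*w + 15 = d^2*(2*w - 8) + d*(-2*w^2 + 6*w + 8) - 6*w^2 + 96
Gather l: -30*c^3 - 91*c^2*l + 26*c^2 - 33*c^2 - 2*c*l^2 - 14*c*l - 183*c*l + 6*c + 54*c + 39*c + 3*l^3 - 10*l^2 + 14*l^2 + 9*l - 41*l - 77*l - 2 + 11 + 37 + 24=-30*c^3 - 7*c^2 + 99*c + 3*l^3 + l^2*(4 - 2*c) + l*(-91*c^2 - 197*c - 109) + 70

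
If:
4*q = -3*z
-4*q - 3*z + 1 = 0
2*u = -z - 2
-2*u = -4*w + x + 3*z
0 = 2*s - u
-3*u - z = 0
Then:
No Solution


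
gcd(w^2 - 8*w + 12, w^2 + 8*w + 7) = 1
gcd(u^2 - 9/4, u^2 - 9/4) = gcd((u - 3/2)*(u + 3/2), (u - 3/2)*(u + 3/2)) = u^2 - 9/4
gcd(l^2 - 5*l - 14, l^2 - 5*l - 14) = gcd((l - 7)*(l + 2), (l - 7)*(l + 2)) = l^2 - 5*l - 14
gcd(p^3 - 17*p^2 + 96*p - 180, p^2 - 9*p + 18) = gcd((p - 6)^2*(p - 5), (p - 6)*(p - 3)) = p - 6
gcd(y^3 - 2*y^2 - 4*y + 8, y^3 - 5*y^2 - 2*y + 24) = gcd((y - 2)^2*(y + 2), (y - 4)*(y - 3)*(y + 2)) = y + 2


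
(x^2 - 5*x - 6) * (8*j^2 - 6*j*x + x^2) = 8*j^2*x^2 - 40*j^2*x - 48*j^2 - 6*j*x^3 + 30*j*x^2 + 36*j*x + x^4 - 5*x^3 - 6*x^2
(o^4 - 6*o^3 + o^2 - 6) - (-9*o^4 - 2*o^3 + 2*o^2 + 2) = 10*o^4 - 4*o^3 - o^2 - 8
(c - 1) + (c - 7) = 2*c - 8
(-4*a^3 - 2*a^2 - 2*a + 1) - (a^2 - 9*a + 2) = -4*a^3 - 3*a^2 + 7*a - 1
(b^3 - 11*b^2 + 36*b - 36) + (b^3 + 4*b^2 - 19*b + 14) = 2*b^3 - 7*b^2 + 17*b - 22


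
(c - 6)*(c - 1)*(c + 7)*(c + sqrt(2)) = c^4 + sqrt(2)*c^3 - 43*c^2 - 43*sqrt(2)*c + 42*c + 42*sqrt(2)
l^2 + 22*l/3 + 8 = (l + 4/3)*(l + 6)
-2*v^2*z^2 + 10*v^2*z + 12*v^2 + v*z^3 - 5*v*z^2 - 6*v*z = (-2*v + z)*(z - 6)*(v*z + v)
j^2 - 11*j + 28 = (j - 7)*(j - 4)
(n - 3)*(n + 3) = n^2 - 9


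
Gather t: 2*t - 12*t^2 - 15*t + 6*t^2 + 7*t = -6*t^2 - 6*t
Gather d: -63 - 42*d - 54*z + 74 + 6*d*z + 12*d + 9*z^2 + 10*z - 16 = d*(6*z - 30) + 9*z^2 - 44*z - 5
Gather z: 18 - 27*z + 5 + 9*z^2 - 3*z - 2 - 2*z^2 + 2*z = 7*z^2 - 28*z + 21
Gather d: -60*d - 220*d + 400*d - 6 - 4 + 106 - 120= 120*d - 24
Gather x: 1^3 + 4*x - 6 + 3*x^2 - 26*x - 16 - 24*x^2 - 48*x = -21*x^2 - 70*x - 21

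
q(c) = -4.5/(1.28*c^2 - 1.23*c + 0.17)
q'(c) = -4.5*(1.23 - 2.56*c)/(1.28*c^2 - 1.23*c + 0.17)^2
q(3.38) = -0.42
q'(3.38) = 0.30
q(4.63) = -0.21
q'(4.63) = 0.10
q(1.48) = -3.90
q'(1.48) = 8.66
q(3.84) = -0.31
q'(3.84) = 0.19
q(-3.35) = -0.24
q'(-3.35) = -0.13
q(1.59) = -3.10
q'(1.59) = 6.08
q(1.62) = -2.93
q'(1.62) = 5.56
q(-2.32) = -0.45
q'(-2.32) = -0.33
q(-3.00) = -0.29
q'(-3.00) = -0.17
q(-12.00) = -0.02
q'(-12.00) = -0.00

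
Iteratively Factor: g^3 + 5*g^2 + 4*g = (g + 1)*(g^2 + 4*g) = g*(g + 1)*(g + 4)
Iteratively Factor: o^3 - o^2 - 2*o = (o)*(o^2 - o - 2) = o*(o + 1)*(o - 2)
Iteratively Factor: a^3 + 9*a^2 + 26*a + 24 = (a + 3)*(a^2 + 6*a + 8) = (a + 2)*(a + 3)*(a + 4)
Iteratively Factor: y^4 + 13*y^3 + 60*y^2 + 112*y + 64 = (y + 4)*(y^3 + 9*y^2 + 24*y + 16) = (y + 4)^2*(y^2 + 5*y + 4) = (y + 1)*(y + 4)^2*(y + 4)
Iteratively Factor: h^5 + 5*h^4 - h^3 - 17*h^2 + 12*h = (h - 1)*(h^4 + 6*h^3 + 5*h^2 - 12*h) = (h - 1)*(h + 3)*(h^3 + 3*h^2 - 4*h) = h*(h - 1)*(h + 3)*(h^2 + 3*h - 4) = h*(h - 1)^2*(h + 3)*(h + 4)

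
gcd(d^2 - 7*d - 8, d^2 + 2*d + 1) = d + 1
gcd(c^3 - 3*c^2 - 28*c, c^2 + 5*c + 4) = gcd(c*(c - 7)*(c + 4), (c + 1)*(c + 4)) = c + 4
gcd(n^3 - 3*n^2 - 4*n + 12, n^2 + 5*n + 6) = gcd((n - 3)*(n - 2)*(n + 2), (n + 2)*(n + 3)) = n + 2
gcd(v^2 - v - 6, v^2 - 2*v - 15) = 1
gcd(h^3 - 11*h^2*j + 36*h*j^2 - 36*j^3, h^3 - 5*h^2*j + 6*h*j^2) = h^2 - 5*h*j + 6*j^2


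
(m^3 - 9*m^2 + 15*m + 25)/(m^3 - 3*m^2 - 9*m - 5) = (m - 5)/(m + 1)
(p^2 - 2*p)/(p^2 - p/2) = 2*(p - 2)/(2*p - 1)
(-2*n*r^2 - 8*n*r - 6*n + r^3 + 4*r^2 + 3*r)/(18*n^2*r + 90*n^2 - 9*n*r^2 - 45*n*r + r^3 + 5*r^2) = (-2*n*r^2 - 8*n*r - 6*n + r^3 + 4*r^2 + 3*r)/(18*n^2*r + 90*n^2 - 9*n*r^2 - 45*n*r + r^3 + 5*r^2)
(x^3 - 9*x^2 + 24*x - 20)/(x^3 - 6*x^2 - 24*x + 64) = (x^2 - 7*x + 10)/(x^2 - 4*x - 32)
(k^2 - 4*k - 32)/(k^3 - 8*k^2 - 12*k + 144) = (k - 8)/(k^2 - 12*k + 36)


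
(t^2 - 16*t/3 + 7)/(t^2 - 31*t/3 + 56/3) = (t - 3)/(t - 8)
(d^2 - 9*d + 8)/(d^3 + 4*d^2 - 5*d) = (d - 8)/(d*(d + 5))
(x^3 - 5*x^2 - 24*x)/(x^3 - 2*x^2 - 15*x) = (x - 8)/(x - 5)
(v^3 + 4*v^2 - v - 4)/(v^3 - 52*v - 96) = (-v^3 - 4*v^2 + v + 4)/(-v^3 + 52*v + 96)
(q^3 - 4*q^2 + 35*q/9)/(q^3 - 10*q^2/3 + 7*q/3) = (q - 5/3)/(q - 1)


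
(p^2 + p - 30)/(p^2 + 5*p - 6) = (p - 5)/(p - 1)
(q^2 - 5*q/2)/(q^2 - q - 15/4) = 2*q/(2*q + 3)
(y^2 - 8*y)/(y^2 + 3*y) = (y - 8)/(y + 3)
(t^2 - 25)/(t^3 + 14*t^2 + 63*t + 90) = (t - 5)/(t^2 + 9*t + 18)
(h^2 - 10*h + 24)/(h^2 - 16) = (h - 6)/(h + 4)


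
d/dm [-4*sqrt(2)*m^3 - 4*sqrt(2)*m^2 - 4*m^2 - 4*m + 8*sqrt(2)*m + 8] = -12*sqrt(2)*m^2 - 8*sqrt(2)*m - 8*m - 4 + 8*sqrt(2)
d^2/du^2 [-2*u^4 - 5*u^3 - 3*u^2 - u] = -24*u^2 - 30*u - 6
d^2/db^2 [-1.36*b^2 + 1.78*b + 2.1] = -2.72000000000000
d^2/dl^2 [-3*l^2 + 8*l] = -6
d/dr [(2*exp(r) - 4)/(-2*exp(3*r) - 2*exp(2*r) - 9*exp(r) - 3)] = 2*((exp(r) - 2)*(6*exp(2*r) + 4*exp(r) + 9) - 2*exp(3*r) - 2*exp(2*r) - 9*exp(r) - 3)*exp(r)/(2*exp(3*r) + 2*exp(2*r) + 9*exp(r) + 3)^2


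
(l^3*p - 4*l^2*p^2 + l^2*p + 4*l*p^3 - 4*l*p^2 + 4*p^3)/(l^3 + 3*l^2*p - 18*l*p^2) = p*(l^3 - 4*l^2*p + l^2 + 4*l*p^2 - 4*l*p + 4*p^2)/(l*(l^2 + 3*l*p - 18*p^2))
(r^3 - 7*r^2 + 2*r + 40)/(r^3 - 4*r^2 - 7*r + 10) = (r - 4)/(r - 1)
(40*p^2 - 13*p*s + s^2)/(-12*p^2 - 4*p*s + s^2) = (-40*p^2 + 13*p*s - s^2)/(12*p^2 + 4*p*s - s^2)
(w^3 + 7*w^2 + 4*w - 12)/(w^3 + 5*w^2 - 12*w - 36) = (w - 1)/(w - 3)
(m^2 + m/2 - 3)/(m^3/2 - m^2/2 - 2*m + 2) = (2*m - 3)/(m^2 - 3*m + 2)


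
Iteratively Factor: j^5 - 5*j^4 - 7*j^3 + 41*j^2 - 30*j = (j - 5)*(j^4 - 7*j^2 + 6*j) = j*(j - 5)*(j^3 - 7*j + 6) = j*(j - 5)*(j + 3)*(j^2 - 3*j + 2) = j*(j - 5)*(j - 2)*(j + 3)*(j - 1)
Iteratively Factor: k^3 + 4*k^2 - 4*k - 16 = (k + 2)*(k^2 + 2*k - 8) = (k + 2)*(k + 4)*(k - 2)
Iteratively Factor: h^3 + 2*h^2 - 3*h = (h)*(h^2 + 2*h - 3) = h*(h + 3)*(h - 1)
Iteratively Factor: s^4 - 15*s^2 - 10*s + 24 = (s - 1)*(s^3 + s^2 - 14*s - 24) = (s - 1)*(s + 3)*(s^2 - 2*s - 8) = (s - 1)*(s + 2)*(s + 3)*(s - 4)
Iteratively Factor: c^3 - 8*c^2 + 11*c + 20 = (c - 4)*(c^2 - 4*c - 5) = (c - 4)*(c + 1)*(c - 5)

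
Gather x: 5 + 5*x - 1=5*x + 4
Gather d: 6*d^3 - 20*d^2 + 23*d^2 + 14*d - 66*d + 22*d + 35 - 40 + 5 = 6*d^3 + 3*d^2 - 30*d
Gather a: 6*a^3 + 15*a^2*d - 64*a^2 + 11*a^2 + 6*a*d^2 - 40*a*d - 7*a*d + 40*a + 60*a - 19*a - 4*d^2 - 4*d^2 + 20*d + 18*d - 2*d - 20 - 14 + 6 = 6*a^3 + a^2*(15*d - 53) + a*(6*d^2 - 47*d + 81) - 8*d^2 + 36*d - 28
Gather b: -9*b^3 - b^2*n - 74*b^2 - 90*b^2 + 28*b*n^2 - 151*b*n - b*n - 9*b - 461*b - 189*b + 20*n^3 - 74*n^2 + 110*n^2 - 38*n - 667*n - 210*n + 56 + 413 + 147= -9*b^3 + b^2*(-n - 164) + b*(28*n^2 - 152*n - 659) + 20*n^3 + 36*n^2 - 915*n + 616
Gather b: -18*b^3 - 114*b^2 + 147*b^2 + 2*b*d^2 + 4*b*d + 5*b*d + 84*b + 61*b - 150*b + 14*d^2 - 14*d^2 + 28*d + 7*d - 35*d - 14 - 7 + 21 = -18*b^3 + 33*b^2 + b*(2*d^2 + 9*d - 5)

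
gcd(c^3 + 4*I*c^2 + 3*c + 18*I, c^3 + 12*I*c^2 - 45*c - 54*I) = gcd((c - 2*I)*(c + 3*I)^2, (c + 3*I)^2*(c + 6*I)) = c^2 + 6*I*c - 9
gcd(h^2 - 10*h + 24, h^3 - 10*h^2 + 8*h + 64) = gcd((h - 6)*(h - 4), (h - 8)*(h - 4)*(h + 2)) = h - 4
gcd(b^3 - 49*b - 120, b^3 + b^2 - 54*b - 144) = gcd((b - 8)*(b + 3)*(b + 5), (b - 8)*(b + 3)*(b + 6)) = b^2 - 5*b - 24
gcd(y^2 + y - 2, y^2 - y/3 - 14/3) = y + 2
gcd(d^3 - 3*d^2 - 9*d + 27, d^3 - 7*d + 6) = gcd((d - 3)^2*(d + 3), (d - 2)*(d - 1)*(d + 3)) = d + 3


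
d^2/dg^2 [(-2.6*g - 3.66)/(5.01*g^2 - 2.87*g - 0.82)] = ((2.6*g + 3.66)*(10.02*g - 2.87)*(20.04*g - 5.74) + (78.156*g + 21.7492)*(-5.01*g^2 + 2.87*g + 0.82))/(-5.01*g^2 + 2.87*g + 0.82)^3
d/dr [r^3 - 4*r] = 3*r^2 - 4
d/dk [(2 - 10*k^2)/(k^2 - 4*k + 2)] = 4*(10*k^2 - 11*k + 2)/(k^4 - 8*k^3 + 20*k^2 - 16*k + 4)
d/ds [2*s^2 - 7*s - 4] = 4*s - 7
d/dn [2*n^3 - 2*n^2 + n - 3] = 6*n^2 - 4*n + 1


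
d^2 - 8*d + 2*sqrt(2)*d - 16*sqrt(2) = (d - 8)*(d + 2*sqrt(2))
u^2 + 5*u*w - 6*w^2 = (u - w)*(u + 6*w)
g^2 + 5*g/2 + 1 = (g + 1/2)*(g + 2)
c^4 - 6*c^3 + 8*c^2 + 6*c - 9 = (c - 3)^2*(c - 1)*(c + 1)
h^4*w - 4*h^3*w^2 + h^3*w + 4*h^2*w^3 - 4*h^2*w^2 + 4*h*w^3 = h*(h - 2*w)^2*(h*w + w)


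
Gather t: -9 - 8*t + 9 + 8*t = 0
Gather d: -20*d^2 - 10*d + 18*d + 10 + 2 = -20*d^2 + 8*d + 12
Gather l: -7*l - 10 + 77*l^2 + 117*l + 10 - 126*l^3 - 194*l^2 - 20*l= -126*l^3 - 117*l^2 + 90*l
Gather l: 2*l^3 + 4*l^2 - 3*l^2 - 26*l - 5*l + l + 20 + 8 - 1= 2*l^3 + l^2 - 30*l + 27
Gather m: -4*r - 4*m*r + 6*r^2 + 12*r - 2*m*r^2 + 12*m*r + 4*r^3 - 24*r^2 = m*(-2*r^2 + 8*r) + 4*r^3 - 18*r^2 + 8*r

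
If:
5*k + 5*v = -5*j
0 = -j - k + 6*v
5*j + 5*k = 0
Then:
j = -k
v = 0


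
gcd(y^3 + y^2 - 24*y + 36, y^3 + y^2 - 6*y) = y - 2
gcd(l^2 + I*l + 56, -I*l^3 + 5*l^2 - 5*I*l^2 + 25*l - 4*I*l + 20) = 1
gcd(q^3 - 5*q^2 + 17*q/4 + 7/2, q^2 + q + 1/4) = q + 1/2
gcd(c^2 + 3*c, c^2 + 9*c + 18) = c + 3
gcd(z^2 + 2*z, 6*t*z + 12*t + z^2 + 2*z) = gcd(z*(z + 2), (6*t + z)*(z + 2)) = z + 2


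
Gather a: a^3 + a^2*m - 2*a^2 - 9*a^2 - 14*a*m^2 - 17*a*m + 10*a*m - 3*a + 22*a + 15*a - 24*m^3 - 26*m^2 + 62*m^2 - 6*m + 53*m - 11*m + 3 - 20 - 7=a^3 + a^2*(m - 11) + a*(-14*m^2 - 7*m + 34) - 24*m^3 + 36*m^2 + 36*m - 24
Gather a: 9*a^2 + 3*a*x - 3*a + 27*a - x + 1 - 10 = 9*a^2 + a*(3*x + 24) - x - 9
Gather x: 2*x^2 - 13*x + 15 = 2*x^2 - 13*x + 15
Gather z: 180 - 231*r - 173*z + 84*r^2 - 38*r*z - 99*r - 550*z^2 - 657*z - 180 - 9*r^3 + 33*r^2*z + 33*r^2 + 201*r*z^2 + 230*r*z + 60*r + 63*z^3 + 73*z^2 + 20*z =-9*r^3 + 117*r^2 - 270*r + 63*z^3 + z^2*(201*r - 477) + z*(33*r^2 + 192*r - 810)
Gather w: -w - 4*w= -5*w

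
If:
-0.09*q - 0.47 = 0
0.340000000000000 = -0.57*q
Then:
No Solution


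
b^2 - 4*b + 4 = (b - 2)^2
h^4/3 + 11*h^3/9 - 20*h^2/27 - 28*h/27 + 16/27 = (h/3 + 1/3)*(h - 2/3)^2*(h + 4)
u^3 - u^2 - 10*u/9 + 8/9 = (u - 4/3)*(u - 2/3)*(u + 1)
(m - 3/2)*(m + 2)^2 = m^3 + 5*m^2/2 - 2*m - 6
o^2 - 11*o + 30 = (o - 6)*(o - 5)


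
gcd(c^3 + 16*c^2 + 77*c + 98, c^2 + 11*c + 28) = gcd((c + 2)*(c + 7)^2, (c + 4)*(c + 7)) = c + 7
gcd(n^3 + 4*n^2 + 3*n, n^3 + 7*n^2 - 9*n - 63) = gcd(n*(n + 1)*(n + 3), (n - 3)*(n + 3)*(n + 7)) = n + 3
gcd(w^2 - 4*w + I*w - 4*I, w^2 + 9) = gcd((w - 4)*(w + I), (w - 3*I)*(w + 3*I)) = 1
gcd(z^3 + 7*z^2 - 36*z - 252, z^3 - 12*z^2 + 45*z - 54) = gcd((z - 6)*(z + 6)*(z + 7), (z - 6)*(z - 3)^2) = z - 6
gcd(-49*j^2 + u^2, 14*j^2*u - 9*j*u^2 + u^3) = -7*j + u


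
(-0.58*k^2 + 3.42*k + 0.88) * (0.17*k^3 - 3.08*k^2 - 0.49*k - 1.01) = -0.0986*k^5 + 2.3678*k^4 - 10.0998*k^3 - 3.8004*k^2 - 3.8854*k - 0.8888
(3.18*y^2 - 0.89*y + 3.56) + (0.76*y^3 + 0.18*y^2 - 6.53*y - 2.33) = 0.76*y^3 + 3.36*y^2 - 7.42*y + 1.23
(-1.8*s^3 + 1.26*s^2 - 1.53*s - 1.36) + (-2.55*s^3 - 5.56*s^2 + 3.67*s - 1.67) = -4.35*s^3 - 4.3*s^2 + 2.14*s - 3.03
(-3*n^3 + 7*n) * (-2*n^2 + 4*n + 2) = 6*n^5 - 12*n^4 - 20*n^3 + 28*n^2 + 14*n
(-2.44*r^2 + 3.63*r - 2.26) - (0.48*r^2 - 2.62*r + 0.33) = -2.92*r^2 + 6.25*r - 2.59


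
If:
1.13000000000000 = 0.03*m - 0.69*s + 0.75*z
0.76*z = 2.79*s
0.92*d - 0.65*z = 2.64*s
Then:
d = 1.48819541841982*z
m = 37.6666666666667 - 18.7347670250896*z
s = 0.272401433691756*z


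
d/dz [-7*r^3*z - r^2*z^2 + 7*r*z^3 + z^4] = -7*r^3 - 2*r^2*z + 21*r*z^2 + 4*z^3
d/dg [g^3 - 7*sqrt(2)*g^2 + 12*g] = 3*g^2 - 14*sqrt(2)*g + 12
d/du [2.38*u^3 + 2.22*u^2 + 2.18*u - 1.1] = 7.14*u^2 + 4.44*u + 2.18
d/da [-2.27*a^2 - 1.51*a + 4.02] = -4.54*a - 1.51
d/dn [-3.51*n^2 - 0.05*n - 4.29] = -7.02*n - 0.05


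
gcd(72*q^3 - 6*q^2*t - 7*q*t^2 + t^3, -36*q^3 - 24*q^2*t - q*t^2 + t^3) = 18*q^2 + 3*q*t - t^2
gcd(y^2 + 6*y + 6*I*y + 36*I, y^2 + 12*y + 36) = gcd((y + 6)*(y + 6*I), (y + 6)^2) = y + 6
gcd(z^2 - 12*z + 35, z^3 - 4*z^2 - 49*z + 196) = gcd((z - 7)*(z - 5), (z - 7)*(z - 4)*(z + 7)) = z - 7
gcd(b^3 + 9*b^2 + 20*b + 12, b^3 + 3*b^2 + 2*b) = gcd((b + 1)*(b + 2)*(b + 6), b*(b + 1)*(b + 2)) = b^2 + 3*b + 2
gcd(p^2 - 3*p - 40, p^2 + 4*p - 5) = p + 5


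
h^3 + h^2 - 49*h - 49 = (h - 7)*(h + 1)*(h + 7)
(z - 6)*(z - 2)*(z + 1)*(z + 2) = z^4 - 5*z^3 - 10*z^2 + 20*z + 24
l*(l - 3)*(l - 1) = l^3 - 4*l^2 + 3*l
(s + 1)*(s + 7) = s^2 + 8*s + 7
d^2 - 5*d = d*(d - 5)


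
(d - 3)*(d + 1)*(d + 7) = d^3 + 5*d^2 - 17*d - 21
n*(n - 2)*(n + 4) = n^3 + 2*n^2 - 8*n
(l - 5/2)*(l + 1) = l^2 - 3*l/2 - 5/2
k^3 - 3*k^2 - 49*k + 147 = (k - 7)*(k - 3)*(k + 7)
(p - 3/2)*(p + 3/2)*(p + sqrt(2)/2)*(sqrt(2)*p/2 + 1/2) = sqrt(2)*p^4/2 + p^3 - 7*sqrt(2)*p^2/8 - 9*p/4 - 9*sqrt(2)/16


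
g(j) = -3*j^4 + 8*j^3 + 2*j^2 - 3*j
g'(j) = -12*j^3 + 24*j^2 + 4*j - 3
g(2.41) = 15.16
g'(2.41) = -21.94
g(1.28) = 8.16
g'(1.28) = 16.28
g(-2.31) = -166.43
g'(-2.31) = 263.74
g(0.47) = -0.28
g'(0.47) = 2.94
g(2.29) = 17.19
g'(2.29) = -12.09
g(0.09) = -0.25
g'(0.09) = -2.45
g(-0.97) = -5.17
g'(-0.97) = 26.65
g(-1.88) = -77.92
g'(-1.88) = 154.04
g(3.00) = -18.00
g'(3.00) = -99.00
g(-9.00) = -25326.00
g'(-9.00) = 10653.00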